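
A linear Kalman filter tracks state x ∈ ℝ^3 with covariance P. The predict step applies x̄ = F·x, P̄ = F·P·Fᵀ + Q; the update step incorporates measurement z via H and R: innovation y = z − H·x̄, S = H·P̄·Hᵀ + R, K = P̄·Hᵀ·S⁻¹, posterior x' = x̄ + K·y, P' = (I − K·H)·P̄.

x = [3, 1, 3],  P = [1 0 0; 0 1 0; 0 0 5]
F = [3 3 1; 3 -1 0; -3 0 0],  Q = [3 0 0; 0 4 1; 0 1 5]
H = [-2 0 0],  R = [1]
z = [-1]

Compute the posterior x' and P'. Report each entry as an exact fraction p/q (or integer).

x̄ = F·x = [15, 8, -9]
P̄ = F·P·Fᵀ + Q = [26 6 -9; 6 14 -8; -9 -8 14]
y = z − H·x̄ = [29]
S = H·P̄·Hᵀ + R = [105]
K = P̄·Hᵀ·S⁻¹ = [-52/105; -4/35; 6/35]
x' = x̄ + K·y = [67/105, 164/35, -141/35]
P' = (I − K·H)·P̄ = [26/105 2/35 -3/35; 2/35 442/35 -208/35; -3/35 -208/35 382/35]

x' = [67/105, 164/35, -141/35]
P' = [26/105 2/35 -3/35; 2/35 442/35 -208/35; -3/35 -208/35 382/35]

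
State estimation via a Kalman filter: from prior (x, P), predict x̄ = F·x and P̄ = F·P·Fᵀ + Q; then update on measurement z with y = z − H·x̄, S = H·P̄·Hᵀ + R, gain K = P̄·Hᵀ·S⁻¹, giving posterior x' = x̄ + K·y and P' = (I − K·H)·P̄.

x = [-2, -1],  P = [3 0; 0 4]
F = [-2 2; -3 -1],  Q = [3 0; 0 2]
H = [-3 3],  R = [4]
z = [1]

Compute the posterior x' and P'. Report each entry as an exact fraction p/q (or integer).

x' = [841/200, 917/200]
P' = [8431/400 8347/400; 8347/400 8439/400]

x̄ = F·x = [2, 7]
P̄ = F·P·Fᵀ + Q = [31 10; 10 33]
y = z − H·x̄ = [-14]
S = H·P̄·Hᵀ + R = [400]
K = P̄·Hᵀ·S⁻¹ = [-63/400; 69/400]
x' = x̄ + K·y = [841/200, 917/200]
P' = (I − K·H)·P̄ = [8431/400 8347/400; 8347/400 8439/400]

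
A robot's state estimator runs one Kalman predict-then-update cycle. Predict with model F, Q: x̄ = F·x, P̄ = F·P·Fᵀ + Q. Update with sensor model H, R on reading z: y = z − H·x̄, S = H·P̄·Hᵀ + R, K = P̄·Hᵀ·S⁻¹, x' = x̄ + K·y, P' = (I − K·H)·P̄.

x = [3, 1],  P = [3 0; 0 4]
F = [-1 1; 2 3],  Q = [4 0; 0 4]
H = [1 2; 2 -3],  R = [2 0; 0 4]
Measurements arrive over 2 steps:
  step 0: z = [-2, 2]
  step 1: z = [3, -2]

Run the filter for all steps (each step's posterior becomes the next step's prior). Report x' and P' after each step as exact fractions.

step 0: x̄ = F·x = [-2, 9]
step 0: P̄ = F·P·Fᵀ + Q = [11 6; 6 52]
step 0: y = z − H·x̄ = [-18, 33]
step 0: S = H·P̄·Hᵀ + R = [245 -284; -284 444]
step 0: K = P̄·Hᵀ·S⁻¹ = [2837/7031 1878/7031; 1986/7031 -1010/7031]
step 0: x' = x̄ + K·y = [-3154/7031, -5799/7031]
step 0: P' = (I − K·H)·P̄ = [4578/7031 548/7031; 548/7031 1712/7031]
step 1: x̄ = F·x = [-2645/7031, -23705/7031]
step 1: P̄ = F·P·Fᵀ + Q = [33318/7031 -4568/7031; -4568/7031 68420/7031]
step 1: y = z − H·x̄ = [71148/7031, -79887/7031]
step 1: S = H·P̄·Hᵀ + R = [302788/7031 -348452/7031; -348452/7031 831992/7031]
step 1: K = P̄·Hᵀ·S⁻¹ = [427694/1160027 582283/2320054; 314167/1160027 -167349/1160027]
step 1: x' = x̄ + K·y = [1167083/2320054, 1169524/1160027]
step 1: P' = (I − K·H)·P̄ = [699328/1160027 78030/1160027; 78030/1160027 275152/1160027]

step 0: x' = [-3154/7031, -5799/7031], P' = [4578/7031 548/7031; 548/7031 1712/7031]
step 1: x' = [1167083/2320054, 1169524/1160027], P' = [699328/1160027 78030/1160027; 78030/1160027 275152/1160027]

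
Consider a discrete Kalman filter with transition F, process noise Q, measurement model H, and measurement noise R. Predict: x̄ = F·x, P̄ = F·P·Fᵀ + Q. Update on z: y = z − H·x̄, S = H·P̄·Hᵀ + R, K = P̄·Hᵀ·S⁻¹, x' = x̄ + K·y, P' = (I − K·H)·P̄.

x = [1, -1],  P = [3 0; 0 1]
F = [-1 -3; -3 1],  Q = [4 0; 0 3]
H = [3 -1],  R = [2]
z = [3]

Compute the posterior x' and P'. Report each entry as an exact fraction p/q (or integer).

x̄ = F·x = [2, -4]
P̄ = F·P·Fᵀ + Q = [16 6; 6 31]
y = z − H·x̄ = [-7]
S = H·P̄·Hᵀ + R = [141]
K = P̄·Hᵀ·S⁻¹ = [14/47; -13/141]
x' = x̄ + K·y = [-4/47, -473/141]
P' = (I − K·H)·P̄ = [164/47 464/47; 464/47 4202/141]

x' = [-4/47, -473/141]
P' = [164/47 464/47; 464/47 4202/141]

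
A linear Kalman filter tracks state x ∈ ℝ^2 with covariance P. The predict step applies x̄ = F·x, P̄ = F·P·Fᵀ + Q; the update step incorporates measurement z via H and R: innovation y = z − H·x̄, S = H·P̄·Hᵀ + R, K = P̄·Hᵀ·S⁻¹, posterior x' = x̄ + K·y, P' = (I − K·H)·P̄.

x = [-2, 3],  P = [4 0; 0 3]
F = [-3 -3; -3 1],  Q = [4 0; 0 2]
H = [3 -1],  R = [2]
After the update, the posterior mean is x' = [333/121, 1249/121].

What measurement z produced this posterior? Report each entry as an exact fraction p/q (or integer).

z = [-2]

x̄ = F·x = [-3, 9]
P̄ = F·P·Fᵀ + Q = [67 27; 27 41]
S = H·P̄·Hᵀ + R = [484]
K = P̄·Hᵀ·S⁻¹ = [87/242; 10/121]
x' − x̄ = [696/121, 160/121] = K·y
y = (KᵀK)⁻¹·Kᵀ·(x' − x̄) = [16]
z = y + H·x̄ = [16] + [-18] = [-2]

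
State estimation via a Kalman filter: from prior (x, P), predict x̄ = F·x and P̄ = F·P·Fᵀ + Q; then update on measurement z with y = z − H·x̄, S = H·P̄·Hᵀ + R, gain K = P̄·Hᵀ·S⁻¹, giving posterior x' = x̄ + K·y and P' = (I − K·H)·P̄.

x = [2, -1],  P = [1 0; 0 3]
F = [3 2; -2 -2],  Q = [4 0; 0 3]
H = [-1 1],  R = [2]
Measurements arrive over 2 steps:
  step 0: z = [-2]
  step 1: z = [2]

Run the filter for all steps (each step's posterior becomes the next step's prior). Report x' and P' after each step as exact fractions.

step 0: x' = [78/41, -8/41], P' = [201/82 115/82; 115/82 189/82]
step 1: x' = [-734/1217, 1540/1217], P' = [32493/13387 17723/13387; 17723/13387 29399/13387]

step 0: x̄ = F·x = [4, -2]
step 0: P̄ = F·P·Fᵀ + Q = [25 -18; -18 19]
step 0: y = z − H·x̄ = [4]
step 0: S = H·P̄·Hᵀ + R = [82]
step 0: K = P̄·Hᵀ·S⁻¹ = [-43/82; 37/82]
step 0: x' = x̄ + K·y = [78/41, -8/41]
step 0: P' = (I − K·H)·P̄ = [201/82 115/82; 115/82 189/82]
step 1: x̄ = F·x = [218/41, -140/41]
step 1: P̄ = F·P·Fᵀ + Q = [4273/82 -1556/41; -1556/41 1363/41]
step 1: y = z − H·x̄ = [440/41]
step 1: S = H·P̄·Hᵀ + R = [13387/82]
step 1: K = P̄·Hᵀ·S⁻¹ = [-7385/13387; 5838/13387]
step 1: x' = x̄ + K·y = [-734/1217, 1540/1217]
step 1: P' = (I − K·H)·P̄ = [32493/13387 17723/13387; 17723/13387 29399/13387]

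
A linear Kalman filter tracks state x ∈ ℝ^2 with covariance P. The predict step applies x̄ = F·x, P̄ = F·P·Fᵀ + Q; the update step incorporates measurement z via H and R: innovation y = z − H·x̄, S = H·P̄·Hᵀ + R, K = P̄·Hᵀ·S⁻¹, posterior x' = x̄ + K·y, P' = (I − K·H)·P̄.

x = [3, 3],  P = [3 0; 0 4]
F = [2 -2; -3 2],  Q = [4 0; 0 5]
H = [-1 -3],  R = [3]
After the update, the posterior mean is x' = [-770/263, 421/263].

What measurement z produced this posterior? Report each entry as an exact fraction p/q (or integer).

x̄ = F·x = [0, -3]
P̄ = F·P·Fᵀ + Q = [32 -34; -34 48]
S = H·P̄·Hᵀ + R = [263]
K = P̄·Hᵀ·S⁻¹ = [70/263; -110/263]
x' − x̄ = [-770/263, 1210/263] = K·y
y = (KᵀK)⁻¹·Kᵀ·(x' − x̄) = [-11]
z = y + H·x̄ = [-11] + [9] = [-2]

z = [-2]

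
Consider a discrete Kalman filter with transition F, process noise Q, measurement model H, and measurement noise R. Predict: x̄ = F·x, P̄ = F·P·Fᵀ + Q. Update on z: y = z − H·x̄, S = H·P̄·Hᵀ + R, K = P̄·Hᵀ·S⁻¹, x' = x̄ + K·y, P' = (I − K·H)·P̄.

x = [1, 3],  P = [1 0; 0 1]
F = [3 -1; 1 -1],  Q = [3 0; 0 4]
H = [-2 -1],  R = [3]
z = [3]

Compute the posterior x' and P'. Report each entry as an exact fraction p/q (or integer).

x̄ = F·x = [0, -2]
P̄ = F·P·Fᵀ + Q = [13 4; 4 6]
y = z − H·x̄ = [1]
S = H·P̄·Hᵀ + R = [77]
K = P̄·Hᵀ·S⁻¹ = [-30/77; -2/11]
x' = x̄ + K·y = [-30/77, -24/11]
P' = (I − K·H)·P̄ = [101/77 -16/11; -16/11 38/11]

x' = [-30/77, -24/11]
P' = [101/77 -16/11; -16/11 38/11]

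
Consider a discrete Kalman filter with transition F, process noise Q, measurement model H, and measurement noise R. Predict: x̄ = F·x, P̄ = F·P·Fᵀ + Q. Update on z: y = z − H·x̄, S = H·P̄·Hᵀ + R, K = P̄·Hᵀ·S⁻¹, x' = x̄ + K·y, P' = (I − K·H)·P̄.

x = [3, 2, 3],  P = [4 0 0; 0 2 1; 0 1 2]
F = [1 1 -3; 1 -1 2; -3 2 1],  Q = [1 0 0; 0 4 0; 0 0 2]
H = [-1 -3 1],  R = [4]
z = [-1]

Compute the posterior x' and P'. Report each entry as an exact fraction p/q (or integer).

x' = [-1466/263, 1013/263, 1238/263]
P' = [4468/263 -2373/263 -2743/263; -2373/263 1566/263 2141/263; -2743/263 2141/263 4072/263]

x̄ = F·x = [-4, 7, -2]
P̄ = F·P·Fᵀ + Q = [19 -5 -19; -5 14 -9; -19 -9 52]
y = z − H·x̄ = [18]
S = H·P̄·Hᵀ + R = [263]
K = P̄·Hᵀ·S⁻¹ = [-23/263; -46/263; 98/263]
x' = x̄ + K·y = [-1466/263, 1013/263, 1238/263]
P' = (I − K·H)·P̄ = [4468/263 -2373/263 -2743/263; -2373/263 1566/263 2141/263; -2743/263 2141/263 4072/263]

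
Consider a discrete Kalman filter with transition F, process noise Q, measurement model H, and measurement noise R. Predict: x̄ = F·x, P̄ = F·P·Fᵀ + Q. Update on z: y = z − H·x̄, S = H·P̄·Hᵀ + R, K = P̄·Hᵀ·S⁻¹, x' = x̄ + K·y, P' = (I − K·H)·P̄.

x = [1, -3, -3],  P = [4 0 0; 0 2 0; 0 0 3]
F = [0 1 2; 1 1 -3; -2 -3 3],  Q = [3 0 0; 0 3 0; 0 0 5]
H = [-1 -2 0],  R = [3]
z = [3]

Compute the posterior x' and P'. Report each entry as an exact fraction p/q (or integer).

x' = [-39/5, 63/25, 18/5]
P' = [59/4 -38/5 3/2; -38/5 116/25 -9/5; 3/2 -9/5 17]

x̄ = F·x = [-9, 7, -2]
P̄ = F·P·Fᵀ + Q = [17 -16 12; -16 36 -41; 12 -41 66]
y = z − H·x̄ = [8]
S = H·P̄·Hᵀ + R = [100]
K = P̄·Hᵀ·S⁻¹ = [3/20; -14/25; 7/10]
x' = x̄ + K·y = [-39/5, 63/25, 18/5]
P' = (I − K·H)·P̄ = [59/4 -38/5 3/2; -38/5 116/25 -9/5; 3/2 -9/5 17]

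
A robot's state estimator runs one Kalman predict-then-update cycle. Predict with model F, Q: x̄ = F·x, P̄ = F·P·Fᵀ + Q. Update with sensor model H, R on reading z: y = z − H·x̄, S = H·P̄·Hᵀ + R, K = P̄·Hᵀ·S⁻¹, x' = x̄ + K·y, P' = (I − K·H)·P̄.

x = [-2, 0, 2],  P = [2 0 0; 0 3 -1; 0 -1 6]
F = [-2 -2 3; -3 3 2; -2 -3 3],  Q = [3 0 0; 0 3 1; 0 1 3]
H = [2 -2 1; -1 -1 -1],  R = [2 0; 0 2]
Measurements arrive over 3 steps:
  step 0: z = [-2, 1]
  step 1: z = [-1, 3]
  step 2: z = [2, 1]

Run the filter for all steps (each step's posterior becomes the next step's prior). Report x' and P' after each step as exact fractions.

step 0: x' = [-8677/17808, 4327/17808, -5303/8904], P' = [52963/35616 3113/5088 -26959/17808; 3113/5088 24331/35616 -7835/17808; -26959/17808 -7835/17808 3181/1272]
step 1: x' = [-316471555/362868824, -961604123/1088606472, -209798201/181434412], P' = [499749825/362868824 197752467/362868824 -748431659/544303236; 197752467/362868824 697150235/1088606472 -193011017/544303236; -748431659/544303236 -193011017/544303236 632810287/272151618]
step 2: x' = [-45438724024901/116075776380616, -31606521662573/26786717626296, 6888109224829/13393358813148], P' = [159764789840215/116075776380616 4861913358077/8928905875432 -6132044064013/4464452937716; 4861913358077/8928905875432 17147459931289/26786717626296 -4738797300497/13393358813148; -6132044064013/4464452937716 -4738797300497/13393358813148 15552394102525/6696679406574]

step 0: x̄ = F·x = [10, 10, 10]
step 0: P̄ = F·P·Fᵀ + Q = [89 25 95; 25 60 19; 95 19 110]
step 0: y = z − H·x̄ = [-12, 31]
step 0: S = H·P̄·Hᵀ + R = [812 -434; -434 539]
step 0: K = P̄·Hᵀ·S⁻¹ = [4213/35616 -5209/17808; -10375/35616 -7613/17808; 449/2544 -2435/8904]
step 0: x' = x̄ + K·y = [-8677/17808, 4327/17808, -5303/8904]
step 0: P' = (I − K·H)·P̄ = [52963/35616 3113/5088 -26959/17808; 3113/5088 24331/35616 -7835/17808; -26959/17808 -7835/17808 3181/1272]
step 1: x̄ = F·x = [-3853/2968, 2225/2226, -27445/17808]
step 1: P̄ = F·P·Fᵀ + Q = [185585/2968 27683/742 376571/5936; 27683/742 5471/159 173515/4452; 376571/5936 173515/4452 2529859/35616]
step 1: y = z − H·x̄ = [30491/5936, 6887/5936]
step 1: S = H·P̄·Hᵀ + R = [3088713/11872 -3307683/11872; -3307683/11872 5335425/11872]
step 1: K = P̄·Hᵀ·S⁻¹ = [157560415/1088606472 -297821779/1088606472; -296903851/1088606472 -452192801/1088606472; 77389645/544303236 -162088949/544303236]
step 1: x' = x̄ + K·y = [-316471555/362868824, -961604123/1088606472, -209798201/181434412]
step 1: P' = (I − K·H)·P̄ = [499749825/362868824 197752467/362868824 -748431659/544303236; 197752467/362868824 697150235/1088606472 -193011017/544303236; -748431659/544303236 -193011017/544303236 632810287/272151618]
step 2: x̄ = F·x = [22834979/544303236, -425691131/181434412, 335758027/362868824]
step 2: P̄ = F·P·Fᵀ + Q = [15543318005/272151618 9382288823/272151618 10441055663/181434412; 9382288823/272151618 8952460897/272151618 19539063665/544303236; 10441055663/181434412 19539063665/544303236 23449395001/362868824]
step 2: y = z − H·x̄ = [-4029694625/1088606472, -412596275/1088606472]
step 2: S = H·P̄·Hᵀ + R = [258497444635/1088606472 -271935916471/1088606472; -271935916471/1088606472 149671915585/362868824]
step 2: K = P̄·Hᵀ·S⁻¹ = [16843343353045/116075776380616 -31768258915439/116075776380616; -2433505719185/8928905875432 -3709267567421/8928905875432; 631686403661/4464452937716 -1328309785419/4464452937716]
step 2: x' = x̄ + K·y = [-45438724024901/116075776380616, -31606521662573/26786717626296, 6888109224829/13393358813148]
step 2: P' = (I − K·H)·P̄ = [159764789840215/116075776380616 4861913358077/8928905875432 -6132044064013/4464452937716; 4861913358077/8928905875432 17147459931289/26786717626296 -4738797300497/13393358813148; -6132044064013/4464452937716 -4738797300497/13393358813148 15552394102525/6696679406574]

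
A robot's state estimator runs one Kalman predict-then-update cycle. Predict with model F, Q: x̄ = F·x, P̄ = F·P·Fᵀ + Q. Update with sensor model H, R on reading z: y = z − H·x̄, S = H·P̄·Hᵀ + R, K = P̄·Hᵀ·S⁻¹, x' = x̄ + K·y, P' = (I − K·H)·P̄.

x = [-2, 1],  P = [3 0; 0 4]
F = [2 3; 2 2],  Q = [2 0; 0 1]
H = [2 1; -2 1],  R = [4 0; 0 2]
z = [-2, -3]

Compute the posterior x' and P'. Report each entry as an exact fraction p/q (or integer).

x' = [139/593, -1238/593]
P' = [662/1779 452/1779; 452/1779 1964/1779]

x̄ = F·x = [-1, -2]
P̄ = F·P·Fᵀ + Q = [50 36; 36 29]
y = z − H·x̄ = [2, -3]
S = H·P̄·Hᵀ + R = [377 -171; -171 87]
K = P̄·Hᵀ·S⁻¹ = [148/593 -436/1779; 239/593 530/1779]
x' = x̄ + K·y = [139/593, -1238/593]
P' = (I − K·H)·P̄ = [662/1779 452/1779; 452/1779 1964/1779]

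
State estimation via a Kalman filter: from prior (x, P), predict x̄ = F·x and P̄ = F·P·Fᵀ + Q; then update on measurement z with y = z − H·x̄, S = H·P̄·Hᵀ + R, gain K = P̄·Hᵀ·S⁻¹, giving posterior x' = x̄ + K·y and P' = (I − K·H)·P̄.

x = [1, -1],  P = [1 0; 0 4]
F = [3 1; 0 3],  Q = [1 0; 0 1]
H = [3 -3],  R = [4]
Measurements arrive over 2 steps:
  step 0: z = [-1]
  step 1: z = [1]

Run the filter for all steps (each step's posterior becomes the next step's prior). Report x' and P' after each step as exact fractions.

step 0: x' = [398/247, 459/247], P' = [3422/247 3414/247; 3414/247 3514/247]
step 1: x' = [173217/40408, 158973/40408], P' = [2090777/40408 2035677/40408; 2035677/40408 1998097/40408]

step 0: x̄ = F·x = [2, -3]
step 0: P̄ = F·P·Fᵀ + Q = [14 12; 12 37]
step 0: y = z − H·x̄ = [-16]
step 0: S = H·P̄·Hᵀ + R = [247]
step 0: K = P̄·Hᵀ·S⁻¹ = [6/247; -75/247]
step 0: x' = x̄ + K·y = [398/247, 459/247]
step 0: P' = (I − K·H)·P̄ = [3422/247 3414/247; 3414/247 3514/247]
step 1: x̄ = F·x = [87/13, 1377/247]
step 1: P̄ = F·P·Fᵀ + Q = [2897/13 2172/13; 2172/13 31873/247]
step 1: y = z − H·x̄ = [-581/247]
step 1: S = H·P̄·Hᵀ + R = [40408/247]
step 1: K = P̄·Hᵀ·S⁻¹ = [41325/40408; 28185/40408]
step 1: x' = x̄ + K·y = [173217/40408, 158973/40408]
step 1: P' = (I − K·H)·P̄ = [2090777/40408 2035677/40408; 2035677/40408 1998097/40408]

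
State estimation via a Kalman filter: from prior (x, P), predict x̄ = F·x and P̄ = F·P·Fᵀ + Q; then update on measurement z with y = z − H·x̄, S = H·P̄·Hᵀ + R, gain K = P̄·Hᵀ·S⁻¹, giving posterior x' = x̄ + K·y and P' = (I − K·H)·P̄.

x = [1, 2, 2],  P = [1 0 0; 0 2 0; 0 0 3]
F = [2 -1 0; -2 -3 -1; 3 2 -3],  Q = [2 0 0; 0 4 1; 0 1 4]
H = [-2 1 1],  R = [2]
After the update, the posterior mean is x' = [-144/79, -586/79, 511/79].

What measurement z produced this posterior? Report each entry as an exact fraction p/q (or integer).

z = [3]

x̄ = F·x = [0, -10, 1]
P̄ = F·P·Fᵀ + Q = [8 2 2; 2 29 -8; 2 -8 48]
S = H·P̄·Hᵀ + R = [79]
K = P̄·Hᵀ·S⁻¹ = [-12/79; 17/79; 36/79]
x' − x̄ = [-144/79, 204/79, 432/79] = K·y
y = (KᵀK)⁻¹·Kᵀ·(x' − x̄) = [12]
z = y + H·x̄ = [12] + [-9] = [3]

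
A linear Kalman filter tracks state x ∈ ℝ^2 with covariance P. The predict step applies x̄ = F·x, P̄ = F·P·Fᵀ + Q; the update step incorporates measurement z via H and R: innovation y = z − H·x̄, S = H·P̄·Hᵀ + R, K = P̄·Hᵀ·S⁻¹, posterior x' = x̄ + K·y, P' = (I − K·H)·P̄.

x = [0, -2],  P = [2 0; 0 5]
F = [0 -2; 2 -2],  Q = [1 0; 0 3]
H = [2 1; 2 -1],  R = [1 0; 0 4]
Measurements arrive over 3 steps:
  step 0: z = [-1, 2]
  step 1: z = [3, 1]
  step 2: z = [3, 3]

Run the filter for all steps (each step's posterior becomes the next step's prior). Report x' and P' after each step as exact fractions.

step 0: x' = [1012/4835, -6458/4835], P' = [1339/4835 -1426/4835; -1426/4835 5144/4835]
step 1: x' = [1104062/1058779, 3210095/3176337], P' = [249943/1058779 -224234/1058779; -224234/1058779 2800120/3176337]
step 2: x' = [587392488/582875785, 539328361/582875785], P' = [412550423/1748627355 -370486634/1748627355; -370486634/1748627355 1536614312/1748627355]

step 0: x̄ = F·x = [4, 4]
step 0: P̄ = F·P·Fᵀ + Q = [21 20; 20 31]
step 0: y = z − H·x̄ = [-13, -2]
step 0: S = H·P̄·Hᵀ + R = [196 53; 53 39]
step 0: K = P̄·Hᵀ·S⁻¹ = [1252/4835 1026/4835; 2292/4835 -1999/4835]
step 0: x' = x̄ + K·y = [1012/4835, -6458/4835]
step 0: P' = (I − K·H)·P̄ = [1339/4835 -1426/4835; -1426/4835 5144/4835]
step 1: x̄ = F·x = [12916/4835, 2988/967]
step 1: P̄ = F·P·Fᵀ + Q = [25411/4835 5256/967; 5256/967 10369/967]
step 1: y = z − H·x̄ = [-26267/4835, -6057/4835]
step 1: S = H·P̄·Hᵀ + R = [263444/4835 49799/4835; 49799/4835 67709/4835]
step 1: K = P̄·Hᵀ·S⁻¹ = [275652/1058779 181030/1058779; 1454716/3176337 -1036381/3176337]
step 1: x' = x̄ + K·y = [1104062/1058779, 3210095/3176337]
step 1: P' = (I − K·H)·P̄ = [249943/1058779 -224234/1058779; -224234/1058779 2800120/3176337]
step 2: x̄ = F·x = [-6420190/3176337, 204182/3176337]
step 2: P̄ = F·P·Fᵀ + Q = [14376817/3176337 13891288/3176337; 13891288/3176337 29110423/3176337]
step 2: y = z − H·x̄ = [7388403/1058779, 22573573/3176337]
step 2: S = H·P̄·Hᵀ + R = [48453060/1058779 9465615/1058779; 9465615/1058779 43757887/3176337]
step 2: K = P̄·Hᵀ·S⁻¹ = [454614212/1748627355 19926458/116575157; 795641044/1748627355 -37959793/116575157]
step 2: x' = x̄ + K·y = [587392488/582875785, 539328361/582875785]
step 2: P' = (I − K·H)·P̄ = [412550423/1748627355 -370486634/1748627355; -370486634/1748627355 1536614312/1748627355]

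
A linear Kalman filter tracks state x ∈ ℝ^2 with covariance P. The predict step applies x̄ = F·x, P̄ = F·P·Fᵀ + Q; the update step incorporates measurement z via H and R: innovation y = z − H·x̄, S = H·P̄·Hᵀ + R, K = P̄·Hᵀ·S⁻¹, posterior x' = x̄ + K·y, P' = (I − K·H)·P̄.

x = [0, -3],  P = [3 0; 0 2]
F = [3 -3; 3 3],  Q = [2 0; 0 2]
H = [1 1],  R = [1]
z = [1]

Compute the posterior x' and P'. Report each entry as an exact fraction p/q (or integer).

x' = [1073/113, -961/113]
P' = [2175/113 -2119/113; -2119/113 2175/113]

x̄ = F·x = [9, -9]
P̄ = F·P·Fᵀ + Q = [47 9; 9 47]
y = z − H·x̄ = [1]
S = H·P̄·Hᵀ + R = [113]
K = P̄·Hᵀ·S⁻¹ = [56/113; 56/113]
x' = x̄ + K·y = [1073/113, -961/113]
P' = (I − K·H)·P̄ = [2175/113 -2119/113; -2119/113 2175/113]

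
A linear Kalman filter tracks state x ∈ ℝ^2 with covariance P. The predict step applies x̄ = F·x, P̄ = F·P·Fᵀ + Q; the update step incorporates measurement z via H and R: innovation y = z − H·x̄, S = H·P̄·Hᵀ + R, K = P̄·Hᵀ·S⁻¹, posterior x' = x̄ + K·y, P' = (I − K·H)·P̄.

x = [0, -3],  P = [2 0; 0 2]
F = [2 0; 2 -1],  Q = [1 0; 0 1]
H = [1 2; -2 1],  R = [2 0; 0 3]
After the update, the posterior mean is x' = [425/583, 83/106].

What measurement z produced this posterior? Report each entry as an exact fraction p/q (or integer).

x̄ = F·x = [0, 3]
P̄ = F·P·Fᵀ + Q = [9 8; 8 11]
S = H·P̄·Hᵀ + R = [87 -20; -20 18]
K = P̄·Hᵀ·S⁻¹ = [125/583 -185/583; 20/53 15/106]
x' − x̄ = [425/583, -235/106] = K·y
y = (KᵀK)⁻¹·Kᵀ·(x' − x̄) = [-4, -5]
z = y + H·x̄ = [-4, -5] + [6, 3] = [2, -2]

z = [2, -2]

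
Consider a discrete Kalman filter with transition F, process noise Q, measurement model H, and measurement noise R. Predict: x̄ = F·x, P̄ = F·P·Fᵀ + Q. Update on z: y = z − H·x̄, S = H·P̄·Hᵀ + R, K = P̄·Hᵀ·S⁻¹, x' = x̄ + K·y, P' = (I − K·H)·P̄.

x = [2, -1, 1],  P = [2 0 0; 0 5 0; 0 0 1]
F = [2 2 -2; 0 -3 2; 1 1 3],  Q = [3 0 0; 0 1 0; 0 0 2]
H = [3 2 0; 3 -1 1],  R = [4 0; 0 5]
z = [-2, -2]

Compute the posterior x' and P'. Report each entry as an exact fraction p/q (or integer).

x̄ = F·x = [0, 5, 4]
P̄ = F·P·Fᵀ + Q = [35 -34 8; -34 50 -9; 8 -9 18]
y = z − H·x̄ = [-12, -1]
S = H·P̄·Hᵀ + R = [111 119; 119 658]
K = P̄·Hᵀ·S⁻¹ = [979/8411 1702/8411; 2549/8411 -2519/8411; -303/8411 4947/58877]
x' = x̄ + K·y = [-13450/8411, 13986/8411, 256013/58877]
P' = (I − K·H)·P̄ = [7968/8411 -9994/8411 -25388/8411; -9994/8411 20089/8411 37476/8411; -25388/8411 37476/8411 820215/58877]

x' = [-13450/8411, 13986/8411, 256013/58877]
P' = [7968/8411 -9994/8411 -25388/8411; -9994/8411 20089/8411 37476/8411; -25388/8411 37476/8411 820215/58877]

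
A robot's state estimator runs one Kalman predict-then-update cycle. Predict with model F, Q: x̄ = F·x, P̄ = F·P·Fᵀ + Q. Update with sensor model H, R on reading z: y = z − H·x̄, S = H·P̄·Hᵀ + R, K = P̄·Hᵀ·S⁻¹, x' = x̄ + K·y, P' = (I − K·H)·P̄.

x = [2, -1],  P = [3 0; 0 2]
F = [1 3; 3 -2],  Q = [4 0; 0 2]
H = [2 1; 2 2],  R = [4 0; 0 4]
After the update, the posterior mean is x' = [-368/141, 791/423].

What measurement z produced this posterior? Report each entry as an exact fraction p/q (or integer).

z = [-3, -2]

x̄ = F·x = [-1, 8]
P̄ = F·P·Fᵀ + Q = [25 -3; -3 37]
S = H·P̄·Hᵀ + R = [129 156; 156 228]
K = P̄·Hᵀ·S⁻¹ = [107/141 -46/141; -295/423 328/423]
x' − x̄ = [-227/141, -2593/423] = K·y
y = (KᵀK)⁻¹·Kᵀ·(x' − x̄) = [-9, -16]
z = y + H·x̄ = [-9, -16] + [6, 14] = [-3, -2]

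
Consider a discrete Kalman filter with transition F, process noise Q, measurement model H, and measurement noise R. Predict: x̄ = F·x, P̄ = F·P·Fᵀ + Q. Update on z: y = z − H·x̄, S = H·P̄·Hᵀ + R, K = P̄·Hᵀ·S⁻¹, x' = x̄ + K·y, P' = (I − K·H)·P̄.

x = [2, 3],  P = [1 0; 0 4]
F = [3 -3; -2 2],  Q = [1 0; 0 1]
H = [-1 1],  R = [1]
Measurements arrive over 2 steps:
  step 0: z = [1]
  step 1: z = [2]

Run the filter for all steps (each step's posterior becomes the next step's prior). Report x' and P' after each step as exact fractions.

step 0: x̄ = F·x = [-3, 2]
step 0: P̄ = F·P·Fᵀ + Q = [46 -30; -30 21]
step 0: y = z − H·x̄ = [-4]
step 0: S = H·P̄·Hᵀ + R = [128]
step 0: K = P̄·Hᵀ·S⁻¹ = [-19/32; 51/128]
step 0: x' = x̄ + K·y = [-5/8, 13/32]
step 0: P' = (I − K·H)·P̄ = [7/8 9/32; 9/32 87/128]
step 1: x̄ = F·x = [-99/32, 33/16]
step 1: P̄ = F·P·Fᵀ + Q = [1271/128 -381/64; -381/64 159/32]
step 1: y = z − H·x̄ = [-101/32]
step 1: S = H·P̄·Hᵀ + R = [3559/128]
step 1: K = P̄·Hᵀ·S⁻¹ = [-2033/3559; 1398/3559]
step 1: x' = x̄ + K·y = [-4594/3559, 2928/3559]
step 1: P' = (I − K·H)·P̄ = [3050/3559 1017/3559; 1017/3559 2415/3559]

step 0: x' = [-5/8, 13/32], P' = [7/8 9/32; 9/32 87/128]
step 1: x' = [-4594/3559, 2928/3559], P' = [3050/3559 1017/3559; 1017/3559 2415/3559]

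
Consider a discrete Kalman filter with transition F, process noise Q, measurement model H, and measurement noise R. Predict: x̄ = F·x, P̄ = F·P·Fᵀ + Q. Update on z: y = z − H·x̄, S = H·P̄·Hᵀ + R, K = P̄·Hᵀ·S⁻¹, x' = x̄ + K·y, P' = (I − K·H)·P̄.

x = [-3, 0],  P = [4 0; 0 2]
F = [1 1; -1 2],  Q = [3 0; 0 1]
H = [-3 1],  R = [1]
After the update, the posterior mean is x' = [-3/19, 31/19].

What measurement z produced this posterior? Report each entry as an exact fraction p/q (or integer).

x̄ = F·x = [-3, 3]
P̄ = F·P·Fᵀ + Q = [9 0; 0 13]
S = H·P̄·Hᵀ + R = [95]
K = P̄·Hᵀ·S⁻¹ = [-27/95; 13/95]
x' − x̄ = [54/19, -26/19] = K·y
y = (KᵀK)⁻¹·Kᵀ·(x' − x̄) = [-10]
z = y + H·x̄ = [-10] + [12] = [2]

z = [2]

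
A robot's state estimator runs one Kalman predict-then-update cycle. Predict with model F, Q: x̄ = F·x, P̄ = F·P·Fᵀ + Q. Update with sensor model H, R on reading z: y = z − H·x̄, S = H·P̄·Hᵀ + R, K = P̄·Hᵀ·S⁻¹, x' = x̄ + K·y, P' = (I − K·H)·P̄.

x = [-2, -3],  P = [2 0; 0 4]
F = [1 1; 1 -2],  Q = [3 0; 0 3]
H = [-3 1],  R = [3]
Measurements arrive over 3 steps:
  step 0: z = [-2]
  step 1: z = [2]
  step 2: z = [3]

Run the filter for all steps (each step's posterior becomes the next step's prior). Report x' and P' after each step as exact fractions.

step 0: x' = [-4/47, -85/47], P' = [60/47 147/47; 147/47 480/47]
step 1: x' = [-337/1859, 2820/1859], P' = [1267/1859 2477/1859; 2477/1859 8989/1859]
step 2: x' = [-7423/6680, -7112/14195], P' = [4551/6680 1107/835; 1107/835 67764/14195]

step 0: x̄ = F·x = [-5, 4]
step 0: P̄ = F·P·Fᵀ + Q = [9 -6; -6 21]
step 0: y = z − H·x̄ = [-21]
step 0: S = H·P̄·Hᵀ + R = [141]
step 0: K = P̄·Hᵀ·S⁻¹ = [-11/47; 13/47]
step 0: x' = x̄ + K·y = [-4/47, -85/47]
step 0: P' = (I − K·H)·P̄ = [60/47 147/47; 147/47 480/47]
step 1: x̄ = F·x = [-89/47, 166/47]
step 1: P̄ = F·P·Fᵀ + Q = [975/47 -1047/47; -1047/47 1533/47]
step 1: y = z − H·x̄ = [-339/47]
step 1: S = H·P̄·Hᵀ + R = [16731/47]
step 1: K = P̄·Hᵀ·S⁻¹ = [-1324/5577; 1558/5577]
step 1: x' = x̄ + K·y = [-337/1859, 2820/1859]
step 1: P' = (I − K·H)·P̄ = [1267/1859 2477/1859; 2477/1859 8989/1859]
step 2: x̄ = F·x = [191/143, -5977/1859]
step 2: P̄ = F·P·Fᵀ + Q = [123/11 -1476/143; -1476/143 32892/1859]
step 2: y = z − H·x̄ = [19003/1859]
step 2: S = H·P̄·Hᵀ + R = [340680/1859]
step 2: K = P̄·Hᵀ·S⁻¹ = [-1599/6680; 3769/14195]
step 2: x' = x̄ + K·y = [-7423/6680, -7112/14195]
step 2: P' = (I − K·H)·P̄ = [4551/6680 1107/835; 1107/835 67764/14195]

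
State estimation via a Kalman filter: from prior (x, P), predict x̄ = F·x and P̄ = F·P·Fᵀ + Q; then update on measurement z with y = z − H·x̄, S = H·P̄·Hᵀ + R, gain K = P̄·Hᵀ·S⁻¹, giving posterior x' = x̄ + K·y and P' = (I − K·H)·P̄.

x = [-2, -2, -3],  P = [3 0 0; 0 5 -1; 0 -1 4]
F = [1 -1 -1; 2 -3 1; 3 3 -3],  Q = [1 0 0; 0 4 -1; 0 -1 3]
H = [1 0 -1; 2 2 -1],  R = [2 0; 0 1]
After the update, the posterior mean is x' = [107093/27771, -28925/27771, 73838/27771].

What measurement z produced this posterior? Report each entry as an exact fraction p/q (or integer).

x̄ = F·x = [3, -1, -3]
P̄ = F·P·Fᵀ + Q = [11 15 6; 15 71 -52; 6 -52 129]
S = H·P̄·Hᵀ + R = [130 267; 267 762]
K = P̄·Hᵀ·S⁻¹ = [-2824/9257 4645/27771; -2918/9257 11231/27771; -11573/9257 4111/27771]
x' − x̄ = [23780/27771, -1154/27771, 157151/27771] = K·y
y = (KᵀK)⁻¹·Kᵀ·(x' − x̄) = [-5, -4]
z = y + H·x̄ = [-5, -4] + [6, 7] = [1, 3]

z = [1, 3]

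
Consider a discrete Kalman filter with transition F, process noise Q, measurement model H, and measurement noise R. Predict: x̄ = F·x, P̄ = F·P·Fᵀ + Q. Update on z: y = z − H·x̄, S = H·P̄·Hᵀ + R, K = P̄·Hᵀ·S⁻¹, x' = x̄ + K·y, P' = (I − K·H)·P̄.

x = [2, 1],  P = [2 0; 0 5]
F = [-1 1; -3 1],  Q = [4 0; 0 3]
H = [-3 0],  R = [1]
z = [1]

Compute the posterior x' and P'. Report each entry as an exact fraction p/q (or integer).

x̄ = F·x = [-1, -5]
P̄ = F·P·Fᵀ + Q = [11 11; 11 26]
y = z − H·x̄ = [-2]
S = H·P̄·Hᵀ + R = [100]
K = P̄·Hᵀ·S⁻¹ = [-33/100; -33/100]
x' = x̄ + K·y = [-17/50, -217/50]
P' = (I − K·H)·P̄ = [11/100 11/100; 11/100 1511/100]

x' = [-17/50, -217/50]
P' = [11/100 11/100; 11/100 1511/100]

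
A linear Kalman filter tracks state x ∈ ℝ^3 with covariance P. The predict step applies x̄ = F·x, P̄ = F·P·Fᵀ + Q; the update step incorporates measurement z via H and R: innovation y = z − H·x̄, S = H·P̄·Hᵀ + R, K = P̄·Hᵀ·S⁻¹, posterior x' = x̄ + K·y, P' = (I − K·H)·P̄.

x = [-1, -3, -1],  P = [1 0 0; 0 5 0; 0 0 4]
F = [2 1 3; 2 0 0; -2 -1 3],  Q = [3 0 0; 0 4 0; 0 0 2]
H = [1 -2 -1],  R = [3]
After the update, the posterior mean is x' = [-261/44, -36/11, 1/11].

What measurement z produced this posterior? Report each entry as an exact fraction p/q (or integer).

z = [1]

x̄ = F·x = [-8, -2, 2]
P̄ = F·P·Fᵀ + Q = [48 4 27; 4 8 -4; 27 -4 47]
S = H·P̄·Hᵀ + R = [44]
K = P̄·Hᵀ·S⁻¹ = [13/44; -2/11; -3/11]
x' − x̄ = [91/44, -14/11, -21/11] = K·y
y = (KᵀK)⁻¹·Kᵀ·(x' − x̄) = [7]
z = y + H·x̄ = [7] + [-6] = [1]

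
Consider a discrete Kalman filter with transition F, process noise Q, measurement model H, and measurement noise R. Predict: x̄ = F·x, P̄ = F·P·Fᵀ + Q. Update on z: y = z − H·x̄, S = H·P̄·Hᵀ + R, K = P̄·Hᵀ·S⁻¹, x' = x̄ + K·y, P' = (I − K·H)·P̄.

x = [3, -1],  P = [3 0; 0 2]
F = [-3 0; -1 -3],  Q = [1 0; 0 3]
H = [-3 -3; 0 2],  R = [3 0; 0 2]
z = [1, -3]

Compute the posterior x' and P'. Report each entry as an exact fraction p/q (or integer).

x̄ = F·x = [-9, 0]
P̄ = F·P·Fᵀ + Q = [28 9; 9 24]
y = z − H·x̄ = [-26, -3]
S = H·P̄·Hᵀ + R = [633 -198; -198 98]
K = P̄·Hᵀ·S⁻¹ = [-1219/3805 -1764/3805; -33/3805 1797/3805]
x' = x̄ + K·y = [2741/3805, -4533/3805]
P' = (I − K·H)·P̄ = [2983/3805 -1764/3805; -1764/3805 1797/3805]

x' = [2741/3805, -4533/3805]
P' = [2983/3805 -1764/3805; -1764/3805 1797/3805]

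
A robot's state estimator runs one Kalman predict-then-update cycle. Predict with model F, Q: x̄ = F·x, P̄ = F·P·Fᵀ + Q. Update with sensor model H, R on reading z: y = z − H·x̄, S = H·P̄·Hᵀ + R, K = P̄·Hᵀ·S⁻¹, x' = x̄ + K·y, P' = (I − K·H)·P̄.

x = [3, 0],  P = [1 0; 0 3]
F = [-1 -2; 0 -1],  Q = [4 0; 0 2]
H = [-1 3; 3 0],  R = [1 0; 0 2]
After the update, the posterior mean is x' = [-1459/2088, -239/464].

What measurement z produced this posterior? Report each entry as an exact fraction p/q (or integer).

x̄ = F·x = [-3, 0]
P̄ = F·P·Fᵀ + Q = [17 6; 6 5]
S = H·P̄·Hᵀ + R = [27 3; 3 155]
K = P̄·Hᵀ·S⁻¹ = [1/2088 229/696; 149/464 51/464]
x' − x̄ = [4805/2088, -239/464] = K·y
y = (KᵀK)⁻¹·Kᵀ·(x' − x̄) = [-4, 7]
z = y + H·x̄ = [-4, 7] + [3, -9] = [-1, -2]

z = [-1, -2]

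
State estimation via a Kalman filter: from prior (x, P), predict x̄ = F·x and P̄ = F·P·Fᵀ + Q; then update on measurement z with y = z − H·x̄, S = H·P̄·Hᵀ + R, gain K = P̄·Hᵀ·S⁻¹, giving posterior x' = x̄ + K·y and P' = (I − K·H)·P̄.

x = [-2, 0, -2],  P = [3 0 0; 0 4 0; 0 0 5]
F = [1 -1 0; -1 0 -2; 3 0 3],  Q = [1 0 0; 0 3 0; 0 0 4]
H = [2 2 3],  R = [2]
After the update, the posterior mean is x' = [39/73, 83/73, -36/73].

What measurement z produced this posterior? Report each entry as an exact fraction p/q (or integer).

x̄ = F·x = [-2, 6, -12]
P̄ = F·P·Fᵀ + Q = [8 -3 9; -3 26 -39; 9 -39 76]
S = H·P̄·Hᵀ + R = [438]
K = P̄·Hᵀ·S⁻¹ = [37/438; -71/438; 28/73]
x' − x̄ = [185/73, -355/73, 840/73] = K·y
y = (KᵀK)⁻¹·Kᵀ·(x' − x̄) = [30]
z = y + H·x̄ = [30] + [-28] = [2]

z = [2]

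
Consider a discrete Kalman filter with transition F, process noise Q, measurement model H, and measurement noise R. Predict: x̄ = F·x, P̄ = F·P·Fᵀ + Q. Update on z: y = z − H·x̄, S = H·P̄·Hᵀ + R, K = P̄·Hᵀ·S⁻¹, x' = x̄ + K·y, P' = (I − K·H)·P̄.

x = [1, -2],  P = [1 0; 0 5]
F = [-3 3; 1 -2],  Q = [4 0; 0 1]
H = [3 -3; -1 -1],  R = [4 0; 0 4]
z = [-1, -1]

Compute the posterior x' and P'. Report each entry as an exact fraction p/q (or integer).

x̄ = F·x = [-9, 5]
P̄ = F·P·Fᵀ + Q = [58 -33; -33 22]
y = z − H·x̄ = [41, -5]
S = H·P̄·Hᵀ + R = [1318 -108; -108 18]
K = P̄·Hᵀ·S⁻¹ = [123/670 -1733/6030; -99/670 -1661/6030]
x' = x̄ + K·y = [-109/3015, 962/3015]
P' = (I − K·H)·P̄ = [2102/3015 1364/3015; 1364/3015 1958/3015]

x' = [-109/3015, 962/3015]
P' = [2102/3015 1364/3015; 1364/3015 1958/3015]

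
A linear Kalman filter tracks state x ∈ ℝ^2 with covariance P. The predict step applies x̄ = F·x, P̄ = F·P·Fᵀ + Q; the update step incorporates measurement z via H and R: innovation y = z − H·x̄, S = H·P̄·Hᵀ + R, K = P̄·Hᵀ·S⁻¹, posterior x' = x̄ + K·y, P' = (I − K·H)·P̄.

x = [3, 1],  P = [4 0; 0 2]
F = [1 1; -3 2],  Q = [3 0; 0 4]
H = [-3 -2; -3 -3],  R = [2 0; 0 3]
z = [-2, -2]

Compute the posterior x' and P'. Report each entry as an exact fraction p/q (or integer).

x̄ = F·x = [4, -7]
P̄ = F·P·Fᵀ + Q = [9 -8; -8 48]
y = z − H·x̄ = [-4, -11]
S = H·P̄·Hᵀ + R = [179 249; 249 372]
K = P̄·Hᵀ·S⁻¹ = [-1115/1529 734/1529; 1032/1529 -1184/1529]
x' = x̄ + K·y = [18/11, -13/11]
P' = (I − K·H)·P̄ = [3698/1529 -4432/1529; -4432/1529 5616/1529]

x' = [18/11, -13/11]
P' = [3698/1529 -4432/1529; -4432/1529 5616/1529]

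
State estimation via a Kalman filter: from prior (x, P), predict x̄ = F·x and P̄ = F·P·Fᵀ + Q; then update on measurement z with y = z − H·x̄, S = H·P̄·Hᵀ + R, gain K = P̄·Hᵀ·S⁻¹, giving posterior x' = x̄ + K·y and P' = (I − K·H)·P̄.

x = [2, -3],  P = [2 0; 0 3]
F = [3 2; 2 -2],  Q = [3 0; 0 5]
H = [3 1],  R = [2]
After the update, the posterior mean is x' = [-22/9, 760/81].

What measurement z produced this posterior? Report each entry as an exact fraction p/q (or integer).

z = [2]

x̄ = F·x = [0, 10]
P̄ = F·P·Fᵀ + Q = [33 0; 0 25]
S = H·P̄·Hᵀ + R = [324]
K = P̄·Hᵀ·S⁻¹ = [11/36; 25/324]
x' − x̄ = [-22/9, -50/81] = K·y
y = (KᵀK)⁻¹·Kᵀ·(x' − x̄) = [-8]
z = y + H·x̄ = [-8] + [10] = [2]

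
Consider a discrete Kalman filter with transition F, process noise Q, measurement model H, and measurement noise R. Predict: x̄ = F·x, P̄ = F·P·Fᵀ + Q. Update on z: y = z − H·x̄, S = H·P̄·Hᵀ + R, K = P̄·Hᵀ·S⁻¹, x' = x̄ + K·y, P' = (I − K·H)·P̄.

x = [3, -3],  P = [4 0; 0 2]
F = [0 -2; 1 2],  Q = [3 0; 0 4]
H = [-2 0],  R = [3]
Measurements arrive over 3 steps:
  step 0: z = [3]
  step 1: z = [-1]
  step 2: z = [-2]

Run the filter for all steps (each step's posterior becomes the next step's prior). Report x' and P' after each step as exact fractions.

step 0: x' = [-48/47, 99/47], P' = [33/47 -24/47; -24/47 496/47]
step 1: x' = [3656/8641, -8918/8641], P' = [6375/8641 -5808/8641; -5808/8641 68755/8641]
step 2: x' = [251456/245939, -179356/245939], P' = [902829/1229695 -790212/1229695; -790212/1229695 9540361/1229695]

step 0: x̄ = F·x = [6, -3]
step 0: P̄ = F·P·Fᵀ + Q = [11 -8; -8 16]
step 0: y = z − H·x̄ = [15]
step 0: S = H·P̄·Hᵀ + R = [47]
step 0: K = P̄·Hᵀ·S⁻¹ = [-22/47; 16/47]
step 0: x' = x̄ + K·y = [-48/47, 99/47]
step 0: P' = (I − K·H)·P̄ = [33/47 -24/47; -24/47 496/47]
step 1: x̄ = F·x = [-198/47, 150/47]
step 1: P̄ = F·P·Fᵀ + Q = [2125/47 -1936/47; -1936/47 2109/47]
step 1: y = z − H·x̄ = [-443/47]
step 1: S = H·P̄·Hᵀ + R = [8641/47]
step 1: K = P̄·Hᵀ·S⁻¹ = [-4250/8641; 3872/8641]
step 1: x' = x̄ + K·y = [3656/8641, -8918/8641]
step 1: P' = (I − K·H)·P̄ = [6375/8641 -5808/8641; -5808/8641 68755/8641]
step 2: x̄ = F·x = [17836/8641, -14180/8641]
step 2: P̄ = F·P·Fᵀ + Q = [300943/8641 -263404/8641; -263404/8641 292727/8641]
step 2: y = z − H·x̄ = [18390/8641]
step 2: S = H·P̄·Hᵀ + R = [1229695/8641]
step 2: K = P̄·Hᵀ·S⁻¹ = [-601886/1229695; 526808/1229695]
step 2: x' = x̄ + K·y = [251456/245939, -179356/245939]
step 2: P' = (I − K·H)·P̄ = [902829/1229695 -790212/1229695; -790212/1229695 9540361/1229695]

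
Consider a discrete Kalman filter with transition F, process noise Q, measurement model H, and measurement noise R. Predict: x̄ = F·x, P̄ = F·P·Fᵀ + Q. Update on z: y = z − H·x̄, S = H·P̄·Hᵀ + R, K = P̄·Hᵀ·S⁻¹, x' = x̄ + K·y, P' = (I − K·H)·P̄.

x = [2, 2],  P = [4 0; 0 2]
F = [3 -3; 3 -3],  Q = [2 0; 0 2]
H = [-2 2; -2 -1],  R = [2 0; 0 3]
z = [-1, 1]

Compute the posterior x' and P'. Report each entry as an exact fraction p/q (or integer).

x̄ = F·x = [0, 0]
P̄ = F·P·Fᵀ + Q = [56 54; 54 56]
y = z − H·x̄ = [-1, 1]
S = H·P̄·Hᵀ + R = [18 4; 4 499]
K = P̄·Hᵀ·S⁻¹ = [-666/4483 -1486/4483; 1326/4483 -1484/4483]
x' = x̄ + K·y = [-820/4483, -2810/4483]
P' = (I − K·H)·P̄ = [1708/4483 1042/4483; 1042/4483 2368/4483]

x' = [-820/4483, -2810/4483]
P' = [1708/4483 1042/4483; 1042/4483 2368/4483]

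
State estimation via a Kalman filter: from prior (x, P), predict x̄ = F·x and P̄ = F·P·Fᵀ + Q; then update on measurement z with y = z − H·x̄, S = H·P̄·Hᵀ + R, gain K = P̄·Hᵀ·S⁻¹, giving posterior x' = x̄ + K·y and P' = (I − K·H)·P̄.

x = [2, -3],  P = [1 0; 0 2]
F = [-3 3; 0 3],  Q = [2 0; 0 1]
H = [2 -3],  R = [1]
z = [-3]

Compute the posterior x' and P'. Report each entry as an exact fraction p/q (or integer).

x̄ = F·x = [-15, -9]
P̄ = F·P·Fᵀ + Q = [29 18; 18 19]
y = z − H·x̄ = [0]
S = H·P̄·Hᵀ + R = [72]
K = P̄·Hᵀ·S⁻¹ = [1/18; -7/24]
x' = x̄ + K·y = [-15, -9]
P' = (I − K·H)·P̄ = [259/9 115/6; 115/6 103/8]

x' = [-15, -9]
P' = [259/9 115/6; 115/6 103/8]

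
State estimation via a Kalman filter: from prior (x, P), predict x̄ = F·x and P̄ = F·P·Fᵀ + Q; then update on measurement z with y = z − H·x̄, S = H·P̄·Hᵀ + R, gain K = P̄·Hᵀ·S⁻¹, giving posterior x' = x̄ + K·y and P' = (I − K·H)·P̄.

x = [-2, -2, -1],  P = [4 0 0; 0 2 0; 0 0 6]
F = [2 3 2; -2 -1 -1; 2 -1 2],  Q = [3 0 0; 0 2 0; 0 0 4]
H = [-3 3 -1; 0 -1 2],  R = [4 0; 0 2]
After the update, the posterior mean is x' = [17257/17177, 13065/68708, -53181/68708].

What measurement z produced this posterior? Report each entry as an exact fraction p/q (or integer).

z = [-2, -2]

x̄ = F·x = [-12, 7, -4]
P̄ = F·P·Fᵀ + Q = [61 -34 34; -34 26 -26; 34 -26 46]
S = H·P̄·Hᵀ + R = [1805 -658; -658 316]
K = P̄·Hᵀ·S⁻¹ = [-4211/17177 -3224/17177; 3443/34354 -2621/68708; 1557/34354 32141/68708]
x' − x̄ = [223381/17177, -467891/68708, 221651/68708] = K·y
y = (KᵀK)⁻¹·Kᵀ·(x' − x̄) = [-63, 13]
z = y + H·x̄ = [-63, 13] + [61, -15] = [-2, -2]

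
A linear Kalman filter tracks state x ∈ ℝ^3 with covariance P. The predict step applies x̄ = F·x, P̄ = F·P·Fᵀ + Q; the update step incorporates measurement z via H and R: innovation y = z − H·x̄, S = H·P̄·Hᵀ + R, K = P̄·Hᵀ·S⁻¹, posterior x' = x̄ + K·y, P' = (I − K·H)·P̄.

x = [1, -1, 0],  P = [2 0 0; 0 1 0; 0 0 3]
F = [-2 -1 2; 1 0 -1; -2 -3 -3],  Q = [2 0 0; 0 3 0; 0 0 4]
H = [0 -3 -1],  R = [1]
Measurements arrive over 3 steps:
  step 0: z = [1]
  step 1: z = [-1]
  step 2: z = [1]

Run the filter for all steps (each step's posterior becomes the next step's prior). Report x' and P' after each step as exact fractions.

step 0: x̄ = F·x = [-1, 1, 1]
step 0: P̄ = F·P·Fᵀ + Q = [23 -10 -7; -10 8 5; -7 5 48]
step 0: y = z − H·x̄ = [5]
step 0: S = H·P̄·Hᵀ + R = [151]
step 0: K = P̄·Hᵀ·S⁻¹ = [37/151; -29/151; -63/151]
step 0: x' = x̄ + K·y = [34/151, 6/151, -164/151]
step 0: P' = (I − K·H)·P̄ = [2104/151 -437/151 1274/151; -437/151 367/151 -1072/151; 1274/151 -1072/151 3279/151]
step 1: x̄ = F·x = [-402/151, 198/151, 406/151]
step 1: P̄ = F·P·Fᵀ + Q = [14549/151 -6305/151 -7889/151; -6305/151 3288/151 2450/151; -7889/151 2450/151 32582/151]
step 1: y = z − H·x̄ = [849/151]
step 1: S = H·P̄·Hᵀ + R = [77025/151]
step 1: K = P̄·Hᵀ·S⁻¹ = [26804/77025; -12314/77025; -39932/77025]
step 1: x' = x̄ + K·y = [-18118/25675, 10588/25675, -5806/25675]
step 1: P' = (I − K·H)·P̄ = [2663459/77025 -1030319/77025 3064153/77025; -1030319/77025 673004/77025 -2006698/77025; 3064153/77025 -2006698/77025 6060026/77025]
step 2: x̄ = F·x = [14036/25675, -12312/25675, 4378/5135]
step 2: P̄ = F·P·Fᵀ + Q = [5037762/25675 -2055579/25675 -1318764/5135; -2055579/25675 2826254/77025 1371974/15405; -1318764/5135 1371974/15405 2393786/3081]
step 2: y = z − H·x̄ = [10629/25675]
step 2: S = H·P̄·Hᵀ + R = [126517181/77025]
step 2: K = P̄·Hᵀ·S⁻¹ = [38281671/126517181; -15338632/126517181; -11489180/18073883]
step 2: x' = x̄ + K·y = [85012309/126517181, -67019040/126517181, 10653118/18073883]
step 2: P' = (I − K·H)·P̄ = [5798169501/126517181 -2505806133/126517181 1068448104/18073883; -2505806133/126517181 1587744982/126517181 -678270902/18073883; 1068448104/18073883 -678270902/18073883 2046301886/18073883]

step 0: x' = [34/151, 6/151, -164/151], P' = [2104/151 -437/151 1274/151; -437/151 367/151 -1072/151; 1274/151 -1072/151 3279/151]
step 1: x' = [-18118/25675, 10588/25675, -5806/25675], P' = [2663459/77025 -1030319/77025 3064153/77025; -1030319/77025 673004/77025 -2006698/77025; 3064153/77025 -2006698/77025 6060026/77025]
step 2: x' = [85012309/126517181, -67019040/126517181, 10653118/18073883], P' = [5798169501/126517181 -2505806133/126517181 1068448104/18073883; -2505806133/126517181 1587744982/126517181 -678270902/18073883; 1068448104/18073883 -678270902/18073883 2046301886/18073883]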